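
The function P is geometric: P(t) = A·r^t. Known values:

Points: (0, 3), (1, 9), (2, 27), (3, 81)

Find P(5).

Consecutive ratio: 9/3 = 3, and 27/9 = 3, so r = 3.
Then A·3^0 = 3 gives A = 3, and P(t) = 3·3^t.
P(5) = 3·3^5 = 729.

729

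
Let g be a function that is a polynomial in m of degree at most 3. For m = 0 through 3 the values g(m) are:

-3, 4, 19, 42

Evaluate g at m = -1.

-2

First differences: 7, 15, 23. Second differences: 8, 8.
Level-2 differences are constant, so g has degree 2.
Fitting a degree-2 polynomial gives g(m) = 4m² + 3m - 3.
Then g(-1) = -2.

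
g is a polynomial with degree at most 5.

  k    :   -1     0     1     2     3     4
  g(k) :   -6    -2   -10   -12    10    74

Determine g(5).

First differences: 4, -8, -2, 22, 64. Second differences: -12, 6, 24, 42. Third differences: 18, 18, 18.
Level-3 differences are constant, so g has degree 3.
Fitting a degree-3 polynomial gives g(k) = 3k³ - 6k² - 5k - 2.
Then g(5) = 198.

198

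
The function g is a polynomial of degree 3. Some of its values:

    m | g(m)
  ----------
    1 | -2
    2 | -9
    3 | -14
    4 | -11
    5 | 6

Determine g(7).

First differences: -7, -5, 3, 17. Second differences: 2, 8, 14. Third differences: 6, 6.
Level-3 differences are constant, so g has degree 3.
Fitting a degree-3 polynomial gives g(m) = m³ - 5m² + m + 1.
Then g(7) = 106.

106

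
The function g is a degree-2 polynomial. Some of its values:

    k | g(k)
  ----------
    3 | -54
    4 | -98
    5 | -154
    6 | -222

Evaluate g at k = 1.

-2

Write g(k) = ak² + bk + c; the 4 given values yield a linear system in the 3 coefficients.
Solving, g(k) = -6k² - 2k + 6.
Then g(1) = -2.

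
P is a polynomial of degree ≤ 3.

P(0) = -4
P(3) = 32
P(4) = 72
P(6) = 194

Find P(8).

372

Write P(n) = an³ + bn² + cn + d; the 4 given values yield a linear system in the 4 coefficients.
Solving, the leading coefficient vanishes, and P(n) = 7n² - 9n - 4.
Then P(8) = 372.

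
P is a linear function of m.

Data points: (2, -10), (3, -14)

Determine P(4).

Write P(m) = am + b; the 2 given values yield a linear system in the 2 coefficients.
Solving, P(m) = -4m - 2.
Then P(4) = -18.

-18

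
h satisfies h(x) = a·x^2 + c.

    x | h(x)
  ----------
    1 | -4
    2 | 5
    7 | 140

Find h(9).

From h(1) = -4 and h(2) = 5: 1a + c = -4 and 4a + c = 5.
Subtracting: 3a = 9, so a = 3; then c = -4 − 3·1 = -7.
So h(x) = 3x² − 7, and h(9) = 236.

236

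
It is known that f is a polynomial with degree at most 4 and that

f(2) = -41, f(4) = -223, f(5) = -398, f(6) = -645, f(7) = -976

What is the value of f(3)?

-108

Write f(m) = am^4 + bm³ + cm² + dm + e; the 5 given values yield a linear system in the 5 coefficients.
Solving, the leading coefficient vanishes, and f(m) = -2m³ - 6m² + m - 3.
Then f(3) = -108.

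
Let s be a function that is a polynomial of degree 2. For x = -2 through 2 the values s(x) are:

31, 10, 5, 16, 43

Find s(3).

First differences: -21, -5, 11, 27. Second differences: 16, 16, 16.
Level-2 differences are constant, so s has degree 2.
Fitting a degree-2 polynomial gives s(x) = 8x² + 3x + 5.
Then s(3) = 86.

86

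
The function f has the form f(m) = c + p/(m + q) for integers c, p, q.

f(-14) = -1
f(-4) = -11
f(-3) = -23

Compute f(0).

(f(m) − c)(m + q) = p for each data point; the three points give a linear system in c and q, then p follows.
Solving: c = 1, q = 2, p = 24, so f(m) = 1 + 24/(m + 2).
Then f(0) = 1 + 24/2 = 13.

13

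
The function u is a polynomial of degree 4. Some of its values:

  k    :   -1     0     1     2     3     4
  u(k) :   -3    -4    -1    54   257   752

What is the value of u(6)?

First differences: -1, 3, 55, 203, 495. Second differences: 4, 52, 148, 292. Third differences: 48, 96, 144. Fourth differences: 48, 48.
Level-4 differences are constant, so u has degree 4.
Fitting a degree-4 polynomial gives u(k) = 2k^4 + 4k³ - 3k - 4.
Then u(6) = 3434.

3434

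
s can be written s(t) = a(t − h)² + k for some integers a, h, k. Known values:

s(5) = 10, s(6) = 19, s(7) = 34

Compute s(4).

First differences 9, 15; second difference 6 = 2a, so a = 3.
Expanding, the t-coefficient is −2ah = -6h; matching it to the data gives h = 4, and then k = 7.
So s(t) = 3(t − 4)² + 7.
s(4) = 3·0² + 7 = 7.

7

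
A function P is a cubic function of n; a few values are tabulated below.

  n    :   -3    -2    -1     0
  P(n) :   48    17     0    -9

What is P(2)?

Write P(n) = an³ + bn² + cn + d; the 4 given values yield a linear system in the 4 coefficients.
Solving, P(n) = -n³ + n² - 7n - 9.
Then P(2) = -27.

-27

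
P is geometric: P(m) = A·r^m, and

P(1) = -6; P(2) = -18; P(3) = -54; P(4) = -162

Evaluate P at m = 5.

-486

Consecutive ratio: -18/(-6) = 3, and -54/(-18) = 3, so r = 3.
Then A·3^1 = -6 gives A = -2, and P(m) = -2·3^m.
P(5) = -2·3^5 = -486.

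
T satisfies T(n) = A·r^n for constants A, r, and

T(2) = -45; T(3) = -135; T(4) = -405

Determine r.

Consecutive ratio: -135/(-45) = 3, and -405/(-135) = 3, so r = 3.
Then A·3^2 = -45 gives A = -5, and T(n) = -5·3^n.

3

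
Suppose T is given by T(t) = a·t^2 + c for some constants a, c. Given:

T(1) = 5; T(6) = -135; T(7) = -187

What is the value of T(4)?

From T(1) = 5 and T(6) = -135: 1a + c = 5 and 36a + c = -135.
Subtracting: 35a = -140, so a = -4; then c = 5 − (-4)·1 = 9.
So T(t) = -4t² + 9, and T(4) = -55.

-55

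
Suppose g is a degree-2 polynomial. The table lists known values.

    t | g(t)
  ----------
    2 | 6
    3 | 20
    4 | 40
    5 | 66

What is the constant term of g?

Write g(t) = at² + bt + c; the 4 given values yield a linear system in the 3 coefficients.
Solving, g(t) = 3t² - t - 4.
The constant term is g(0) = -4.

-4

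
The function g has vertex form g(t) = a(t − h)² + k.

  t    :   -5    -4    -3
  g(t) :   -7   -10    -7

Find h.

First differences -3, 3; second difference 6 = 2a, so a = 3.
Expanding, the t-coefficient is −2ah = -6h; matching it to the data gives h = -4, and then k = -10.
So g(t) = 3(t + 4)² − 10.
Hence h = -4.

-4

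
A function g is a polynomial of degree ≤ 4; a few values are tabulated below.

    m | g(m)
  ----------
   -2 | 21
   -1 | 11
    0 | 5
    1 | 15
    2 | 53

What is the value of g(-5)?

Write g(m) = am^4 + bm³ + cm² + dm + e; the 5 given values yield a linear system in the 5 coefficients.
Solving, the leading coefficient vanishes, and g(m) = 2m³ + 8m² + 5.
Then g(-5) = -45.

-45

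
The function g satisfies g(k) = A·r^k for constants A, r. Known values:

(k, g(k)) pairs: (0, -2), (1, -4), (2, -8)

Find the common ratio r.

2

Consecutive ratio: -4/(-2) = 2, and -8/(-4) = 2, so r = 2.
Then A·2^0 = -2 gives A = -2, and g(k) = -2·2^k.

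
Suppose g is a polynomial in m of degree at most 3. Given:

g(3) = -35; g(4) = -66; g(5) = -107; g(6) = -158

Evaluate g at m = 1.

-3

First differences: -31, -41, -51. Second differences: -10, -10.
Level-2 differences are constant, so g has degree 2.
Fitting a degree-2 polynomial gives g(m) = -5m² + 4m - 2.
Then g(1) = -3.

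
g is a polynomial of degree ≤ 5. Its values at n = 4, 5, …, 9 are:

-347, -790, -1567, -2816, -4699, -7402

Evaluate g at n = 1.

First differences: -443, -777, -1249, -1883, -2703. Second differences: -334, -472, -634, -820. Third differences: -138, -162, -186. Fourth differences: -24, -24.
Level-4 differences are constant, so g has degree 4.
Fitting a degree-4 polynomial gives g(n) = -n^4 - n³ - n² - 4n + 5.
Then g(1) = -2.

-2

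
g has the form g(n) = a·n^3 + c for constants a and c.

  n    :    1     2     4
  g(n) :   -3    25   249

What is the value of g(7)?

From g(1) = -3 and g(2) = 25: 1a + c = -3 and 8a + c = 25.
Subtracting: 7a = 28, so a = 4; then c = -3 − 4·1 = -7.
So g(n) = 4n³ − 7, and g(7) = 1365.

1365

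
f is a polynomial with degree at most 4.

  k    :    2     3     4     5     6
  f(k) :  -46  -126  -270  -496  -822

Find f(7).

First differences: -80, -144, -226, -326. Second differences: -64, -82, -100. Third differences: -18, -18.
Level-3 differences are constant, so f has degree 3.
Fitting a degree-3 polynomial gives f(k) = -3k³ - 5k² + 2k - 6.
Then f(7) = -1266.

-1266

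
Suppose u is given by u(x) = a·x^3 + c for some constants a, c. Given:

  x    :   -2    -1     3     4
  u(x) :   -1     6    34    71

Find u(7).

From u(-2) = -1 and u(-1) = 6: -8a + c = -1 and -1a + c = 6.
Subtracting: 7a = 7, so a = 1; then c = -1 − 1·(-8) = 7.
So u(x) = 1x³ + 7, and u(7) = 350.

350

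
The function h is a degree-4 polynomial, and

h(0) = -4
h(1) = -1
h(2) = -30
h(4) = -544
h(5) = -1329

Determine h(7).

-5065

Write h(k) = ak^4 + bk³ + ck² + dk + e; the 5 given values yield a linear system in the 5 coefficients.
Solving, h(k) = -2k^4 - k³ + k² + 5k - 4.
Then h(7) = -5065.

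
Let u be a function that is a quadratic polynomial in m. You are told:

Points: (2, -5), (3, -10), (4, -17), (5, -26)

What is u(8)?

-65

First differences: -5, -7, -9. Second differences: -2, -2.
Level-2 differences are constant, so u has degree 2.
Fitting a degree-2 polynomial gives u(m) = -m² - 1.
Then u(8) = -65.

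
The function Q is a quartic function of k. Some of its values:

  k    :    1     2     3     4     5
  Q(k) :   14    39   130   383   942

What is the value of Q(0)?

Write Q(k) = ak^4 + bk³ + ck² + dk + e; the 5 given values yield a linear system in the 5 coefficients.
Solving, Q(k) = 2k^4 - 4k³ + 7k² + 2k + 7.
Then Q(0) = 7.

7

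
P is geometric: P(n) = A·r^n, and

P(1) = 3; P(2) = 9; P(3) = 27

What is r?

Consecutive ratio: 9/3 = 3, and 27/9 = 3, so r = 3.
Then A·3^1 = 3 gives A = 1, and P(n) = 1·3^n.

3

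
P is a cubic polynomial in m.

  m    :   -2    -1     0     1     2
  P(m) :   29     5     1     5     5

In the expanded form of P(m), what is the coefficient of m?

First differences: -24, -4, 4, 0. Second differences: 20, 8, -4. Third differences: -12, -12.
Level-3 differences are constant, so P has degree 3.
Fitting a degree-3 polynomial gives P(m) = -2m³ + 4m² + 2m + 1.
The coefficient of m is 2.

2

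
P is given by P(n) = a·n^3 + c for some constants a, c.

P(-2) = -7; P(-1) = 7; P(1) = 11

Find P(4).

From P(-2) = -7 and P(-1) = 7: -8a + c = -7 and -1a + c = 7.
Subtracting: 7a = 14, so a = 2; then c = -7 − 2·(-8) = 9.
So P(n) = 2n³ + 9, and P(4) = 137.

137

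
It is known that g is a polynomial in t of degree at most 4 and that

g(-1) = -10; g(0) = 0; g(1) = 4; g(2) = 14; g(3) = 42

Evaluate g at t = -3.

-96

First differences: 10, 4, 10, 28. Second differences: -6, 6, 18. Third differences: 12, 12.
Level-3 differences are constant, so g has degree 3.
Fitting a degree-3 polynomial gives g(t) = 2t³ - 3t² + 5t.
Then g(-3) = -96.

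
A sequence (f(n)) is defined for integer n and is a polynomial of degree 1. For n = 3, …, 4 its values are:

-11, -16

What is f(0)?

Write f(n) = an + b; the 2 given values yield a linear system in the 2 coefficients.
Solving, f(n) = -5n + 4.
The constant term is f(0) = 4.

4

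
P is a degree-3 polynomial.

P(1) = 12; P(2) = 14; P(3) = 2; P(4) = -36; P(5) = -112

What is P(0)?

8

Write P(m) = am³ + bm² + cm + d; the 5 given values yield a linear system in the 4 coefficients.
Solving, P(m) = -2m³ + 5m² + m + 8.
Then P(0) = 8.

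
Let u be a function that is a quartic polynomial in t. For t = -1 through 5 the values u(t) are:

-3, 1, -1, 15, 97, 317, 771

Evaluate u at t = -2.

First differences: 4, -2, 16, 82, 220, 454. Second differences: -6, 18, 66, 138, 234. Third differences: 24, 48, 72, 96. Fourth differences: 24, 24, 24.
Level-4 differences are constant, so u has degree 4.
Fitting a degree-4 polynomial gives u(t) = t^4 + 2t³ - 4t² - t + 1.
Then u(-2) = -13.

-13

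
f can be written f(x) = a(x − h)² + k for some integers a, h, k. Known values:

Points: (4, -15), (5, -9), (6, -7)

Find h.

First differences 6, 2; second difference -4 = 2a, so a = -2.
Expanding, the x-coefficient is −2ah = 4h; matching it to the data gives h = 6, and then k = -7.
So f(x) = -2(x − 6)² − 7.
Hence h = 6.

6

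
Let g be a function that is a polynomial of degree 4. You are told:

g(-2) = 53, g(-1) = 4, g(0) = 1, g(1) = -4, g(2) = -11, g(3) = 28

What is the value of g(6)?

First differences: -49, -3, -5, -7, 39. Second differences: 46, -2, -2, 46. Third differences: -48, 0, 48. Fourth differences: 48, 48.
Level-4 differences are constant, so g has degree 4.
Fitting a degree-4 polynomial gives g(t) = 2t^4 - 4t³ - 3t² + 1.
Then g(6) = 1621.

1621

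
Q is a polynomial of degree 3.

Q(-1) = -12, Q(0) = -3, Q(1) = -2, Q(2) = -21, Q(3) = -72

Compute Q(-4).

First differences: 9, 1, -19, -51. Second differences: -8, -20, -32. Third differences: -12, -12.
Level-3 differences are constant, so Q has degree 3.
Fitting a degree-3 polynomial gives Q(m) = -2m³ - 4m² + 7m - 3.
Then Q(-4) = 33.

33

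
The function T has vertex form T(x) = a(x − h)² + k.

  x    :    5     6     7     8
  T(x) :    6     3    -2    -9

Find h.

First differences -3, -5, -7; second difference -2 = 2a, so a = -1.
Expanding, the x-coefficient is −2ah = 2h; matching it to the data gives h = 4, and then k = 7.
So T(x) = -1(x − 4)² + 7.
Hence h = 4.

4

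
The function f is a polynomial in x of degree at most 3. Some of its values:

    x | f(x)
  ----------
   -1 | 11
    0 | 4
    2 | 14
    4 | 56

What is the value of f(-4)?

80

Write f(x) = ax³ + bx² + cx + d; the 4 given values yield a linear system in the 4 coefficients.
Solving, the leading coefficient vanishes, and f(x) = 4x² - 3x + 4.
Then f(-4) = 80.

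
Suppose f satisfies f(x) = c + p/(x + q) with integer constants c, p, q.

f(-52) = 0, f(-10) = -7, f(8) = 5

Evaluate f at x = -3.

(f(x) − c)(x + q) = p for each data point; the three points give a linear system in c and q, then p follows.
Solving: c = 1, q = 4, p = 48, so f(x) = 1 + 48/(x + 4).
Then f(-3) = 1 + 48/1 = 49.

49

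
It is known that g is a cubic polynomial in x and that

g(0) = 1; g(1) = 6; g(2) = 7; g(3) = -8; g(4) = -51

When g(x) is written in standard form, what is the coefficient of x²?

4

Write g(x) = ax³ + bx² + cx + d; the 5 given values yield a linear system in the 4 coefficients.
Solving, g(x) = -2x³ + 4x² + 3x + 1.
The coefficient of x² is 4.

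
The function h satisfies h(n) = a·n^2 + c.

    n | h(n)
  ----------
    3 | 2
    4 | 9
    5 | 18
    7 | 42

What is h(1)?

-6

From h(3) = 2 and h(4) = 9: 9a + c = 2 and 16a + c = 9.
Subtracting: 7a = 7, so a = 1; then c = 2 − 1·9 = -7.
So h(n) = 1n² − 7, and h(1) = -6.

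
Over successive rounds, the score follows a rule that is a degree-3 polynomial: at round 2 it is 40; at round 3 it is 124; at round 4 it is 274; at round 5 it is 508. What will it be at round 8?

1894

Write the value at n as f(n).
Write f(n) = an³ + bn² + cn + d; the 4 given values yield a linear system in the 4 coefficients.
Solving, f(n) = 3n³ + 6n² - 3n - 2.
Then f(8) = 1894.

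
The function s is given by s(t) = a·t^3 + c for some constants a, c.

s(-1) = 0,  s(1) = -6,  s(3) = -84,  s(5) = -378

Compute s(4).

-195

From s(-1) = 0 and s(1) = -6: -1a + c = 0 and 1a + c = -6.
Subtracting: 2a = -6, so a = -3; then c = 0 − (-3)·(-1) = -3.
So s(t) = -3t³ − 3, and s(4) = -195.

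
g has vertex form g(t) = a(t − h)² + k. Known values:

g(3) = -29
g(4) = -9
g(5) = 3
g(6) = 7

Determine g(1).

First differences 20, 12, 4; second difference -8 = 2a, so a = -4.
Expanding, the t-coefficient is −2ah = 8h; matching it to the data gives h = 6, and then k = 7.
So g(t) = -4(t − 6)² + 7.
g(1) = -4·(-5)² + 7 = -93.

-93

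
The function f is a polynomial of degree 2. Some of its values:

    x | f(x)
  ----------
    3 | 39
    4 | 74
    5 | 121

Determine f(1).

Write f(x) = ax² + bx + c; the 3 given values yield a linear system in the 3 coefficients.
Solving, f(x) = 6x² - 7x + 6.
Then f(1) = 5.

5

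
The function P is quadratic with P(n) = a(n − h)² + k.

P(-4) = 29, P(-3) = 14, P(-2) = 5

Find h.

First differences -15, -9; second difference 6 = 2a, so a = 3.
Expanding, the n-coefficient is −2ah = -6h; matching it to the data gives h = -1, and then k = 2.
So P(n) = 3(n + 1)² + 2.
Hence h = -1.

-1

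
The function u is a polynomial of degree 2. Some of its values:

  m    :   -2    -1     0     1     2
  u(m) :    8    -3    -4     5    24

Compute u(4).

92

First differences: -11, -1, 9, 19. Second differences: 10, 10, 10.
Level-2 differences are constant, so u has degree 2.
Fitting a degree-2 polynomial gives u(m) = 5m² + 4m - 4.
Then u(4) = 92.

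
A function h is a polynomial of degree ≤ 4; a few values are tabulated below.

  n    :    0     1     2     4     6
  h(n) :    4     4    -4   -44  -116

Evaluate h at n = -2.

-20

Write h(n) = an^4 + bn³ + cn² + dn + e; the 5 given values yield a linear system in the 5 coefficients.
Solving, the top 2 coefficients vanish, and h(n) = -4n² + 4n + 4.
Then h(-2) = -20.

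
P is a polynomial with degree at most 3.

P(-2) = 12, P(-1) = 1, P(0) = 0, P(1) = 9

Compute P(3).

First differences: -11, -1, 9. Second differences: 10, 10.
Level-2 differences are constant, so P has degree 2.
Fitting a degree-2 polynomial gives P(k) = 5k² + 4k.
Then P(3) = 57.

57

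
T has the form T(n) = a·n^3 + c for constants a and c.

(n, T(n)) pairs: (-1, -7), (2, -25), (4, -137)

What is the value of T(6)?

From T(-1) = -7 and T(2) = -25: -1a + c = -7 and 8a + c = -25.
Subtracting: 9a = -18, so a = -2; then c = -7 − (-2)·(-1) = -9.
So T(n) = -2n³ − 9, and T(6) = -441.

-441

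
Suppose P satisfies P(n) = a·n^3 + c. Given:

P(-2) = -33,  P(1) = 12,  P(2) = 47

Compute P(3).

142

From P(-2) = -33 and P(1) = 12: -8a + c = -33 and 1a + c = 12.
Subtracting: 9a = 45, so a = 5; then c = -33 − 5·(-8) = 7.
So P(n) = 5n³ + 7, and P(3) = 142.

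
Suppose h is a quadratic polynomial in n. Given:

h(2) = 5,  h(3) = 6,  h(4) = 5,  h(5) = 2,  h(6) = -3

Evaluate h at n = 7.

-10

Write h(n) = an² + bn + c; the 5 given values yield a linear system in the 3 coefficients.
Solving, h(n) = -n² + 6n - 3.
Then h(7) = -10.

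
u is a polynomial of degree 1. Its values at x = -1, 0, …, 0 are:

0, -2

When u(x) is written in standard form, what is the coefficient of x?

-2

Write u(x) = ax + b; the 2 given values yield a linear system in the 2 coefficients.
Solving, u(x) = -2x - 2.
The coefficient of x is -2.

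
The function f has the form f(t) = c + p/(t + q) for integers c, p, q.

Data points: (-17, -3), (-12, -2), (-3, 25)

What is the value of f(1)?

(f(t) − c)(t + q) = p for each data point; the three points give a linear system in c and q, then p follows.
Solving: c = -5, q = 2, p = -30, so f(t) = -5 − 30/(t + 2).
Then f(1) = -5 − 30/3 = -15.

-15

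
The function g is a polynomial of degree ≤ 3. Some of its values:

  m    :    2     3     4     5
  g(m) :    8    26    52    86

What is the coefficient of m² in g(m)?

4

First differences: 18, 26, 34. Second differences: 8, 8.
Level-2 differences are constant, so g has degree 2.
Fitting a degree-2 polynomial gives g(m) = 4m² - 2m - 4.
The coefficient of m² is 4.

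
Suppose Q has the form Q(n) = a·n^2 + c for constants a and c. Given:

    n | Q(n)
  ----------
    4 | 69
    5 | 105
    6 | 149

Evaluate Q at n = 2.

21

From Q(4) = 69 and Q(5) = 105: 16a + c = 69 and 25a + c = 105.
Subtracting: 9a = 36, so a = 4; then c = 69 − 4·16 = 5.
So Q(n) = 4n² + 5, and Q(2) = 21.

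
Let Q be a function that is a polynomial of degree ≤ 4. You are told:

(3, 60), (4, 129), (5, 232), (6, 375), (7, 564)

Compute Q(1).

0

Write Q(m) = am^4 + bm³ + cm² + dm + e; the 5 given values yield a linear system in the 5 coefficients.
Solving, the leading coefficient vanishes, and Q(m) = m³ + 5m² - 3m - 3.
Then Q(1) = 0.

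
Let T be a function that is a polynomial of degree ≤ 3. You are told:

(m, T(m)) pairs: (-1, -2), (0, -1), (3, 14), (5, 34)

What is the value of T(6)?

47

Write T(m) = am³ + bm² + cm + d; the 4 given values yield a linear system in the 4 coefficients.
Solving, the leading coefficient vanishes, and T(m) = m² + 2m - 1.
Then T(6) = 47.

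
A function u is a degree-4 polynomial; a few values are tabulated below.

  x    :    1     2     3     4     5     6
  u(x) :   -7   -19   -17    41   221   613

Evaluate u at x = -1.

11

First differences: -12, 2, 58, 180, 392. Second differences: 14, 56, 122, 212. Third differences: 42, 66, 90. Fourth differences: 24, 24.
Level-4 differences are constant, so u has degree 4.
Fitting a degree-4 polynomial gives u(x) = x^4 - 3x³ - 6x + 1.
Then u(-1) = 11.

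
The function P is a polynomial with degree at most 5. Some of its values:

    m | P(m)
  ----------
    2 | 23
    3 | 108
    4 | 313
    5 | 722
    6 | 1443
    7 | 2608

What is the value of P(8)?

First differences: 85, 205, 409, 721, 1165. Second differences: 120, 204, 312, 444. Third differences: 84, 108, 132. Fourth differences: 24, 24.
Level-4 differences are constant, so P has degree 4.
Extending the table by one column gives the next first difference 1765, so P(8) = 2608 + 1765 = 4373.

4373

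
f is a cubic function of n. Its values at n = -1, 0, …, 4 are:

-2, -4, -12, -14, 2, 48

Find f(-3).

Write f(n) = an³ + bn² + cn + d; the 6 given values yield a linear system in the 4 coefficients.
Solving, f(n) = 2n³ - 3n² - 7n - 4.
Then f(-3) = -64.

-64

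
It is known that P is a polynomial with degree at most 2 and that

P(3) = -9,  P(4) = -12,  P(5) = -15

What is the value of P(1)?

First differences: -3, -3.
Level-1 differences are constant, so P has degree 1.
Fitting a degree-1 polynomial gives P(n) = -3n.
Then P(1) = -3.

-3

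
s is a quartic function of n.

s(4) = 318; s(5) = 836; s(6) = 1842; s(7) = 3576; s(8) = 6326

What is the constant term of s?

Write s(n) = an^4 + bn³ + cn² + dn + e; the 5 given values yield a linear system in the 5 coefficients.
Solving, s(n) = 2n^4 - 4n³ + 2n² + 6n + 6.
The constant term is s(0) = 6.

6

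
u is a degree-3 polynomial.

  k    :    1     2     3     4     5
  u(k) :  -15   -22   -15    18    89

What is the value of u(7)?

First differences: -7, 7, 33, 71. Second differences: 14, 26, 38. Third differences: 12, 12.
Level-3 differences are constant, so u has degree 3.
Fitting a degree-3 polynomial gives u(k) = 2k³ - 5k² - 6k - 6.
Then u(7) = 393.

393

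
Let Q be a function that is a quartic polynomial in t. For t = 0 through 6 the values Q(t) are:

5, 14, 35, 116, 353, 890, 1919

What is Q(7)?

3680

First differences: 9, 21, 81, 237, 537, 1029. Second differences: 12, 60, 156, 300, 492. Third differences: 48, 96, 144, 192. Fourth differences: 48, 48, 48.
Level-4 differences are constant, so Q has degree 4.
Fitting a degree-4 polynomial gives Q(t) = 2t^4 - 4t³ + 4t² + 7t + 5.
Then Q(7) = 3680.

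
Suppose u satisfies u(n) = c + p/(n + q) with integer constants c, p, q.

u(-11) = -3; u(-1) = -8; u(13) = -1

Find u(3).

(u(n) − c)(n + q) = p for each data point; the three points give a linear system in c and q, then p follows.
Solving: c = -2, q = -1, p = 12, so u(n) = -2 + 12/(n − 1).
Then u(3) = -2 + 12/2 = 4.

4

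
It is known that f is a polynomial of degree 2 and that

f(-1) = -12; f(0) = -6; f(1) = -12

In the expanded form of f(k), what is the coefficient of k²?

-6

Write f(k) = ak² + bk + c; the 3 given values yield a linear system in the 3 coefficients.
Solving, f(k) = -6k² - 6.
The coefficient of k² is -6.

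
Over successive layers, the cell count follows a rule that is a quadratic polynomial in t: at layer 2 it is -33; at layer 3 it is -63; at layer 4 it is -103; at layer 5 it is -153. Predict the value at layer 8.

-363

Write the value at t as f(t).
First differences: -30, -40, -50. Second differences: -10, -10.
Level-2 differences are constant, so f has degree 2.
Fitting a degree-2 polynomial gives f(t) = -5t² - 5t - 3.
Then f(8) = -363.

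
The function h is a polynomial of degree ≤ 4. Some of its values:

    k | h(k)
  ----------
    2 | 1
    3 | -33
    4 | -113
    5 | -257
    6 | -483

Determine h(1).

First differences: -34, -80, -144, -226. Second differences: -46, -64, -82. Third differences: -18, -18.
Level-3 differences are constant, so h has degree 3.
Fitting a degree-3 polynomial gives h(k) = -3k³ + 4k² + 3k + 3.
Then h(1) = 7.

7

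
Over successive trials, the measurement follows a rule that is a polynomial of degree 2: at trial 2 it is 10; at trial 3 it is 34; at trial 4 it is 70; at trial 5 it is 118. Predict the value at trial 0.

-2

Write the value at t as g(t).
First differences: 24, 36, 48. Second differences: 12, 12.
Level-2 differences are constant, so g has degree 2.
Fitting a degree-2 polynomial gives g(t) = 6t² - 6t - 2.
Then g(0) = -2.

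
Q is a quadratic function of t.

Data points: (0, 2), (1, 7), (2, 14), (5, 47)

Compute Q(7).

79

Write Q(t) = at² + bt + c; the 4 given values yield a linear system in the 3 coefficients.
Solving, Q(t) = t² + 4t + 2.
Then Q(7) = 79.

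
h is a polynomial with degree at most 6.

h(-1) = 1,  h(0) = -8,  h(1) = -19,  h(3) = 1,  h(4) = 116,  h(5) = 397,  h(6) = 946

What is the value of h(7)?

1889

Write h(k) = ak^6 + bk^5 + ck^4 + dk³ + ek² + pk + q; the 7 given values yield a linear system in the 7 coefficients.
Solving, the top 2 coefficients vanish, and h(k) = k^4 - k³ - 2k² - 9k - 8.
Then h(7) = 1889.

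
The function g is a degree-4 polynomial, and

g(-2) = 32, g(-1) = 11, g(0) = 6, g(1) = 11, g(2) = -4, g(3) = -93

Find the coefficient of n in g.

3

First differences: -21, -5, 5, -15, -89. Second differences: 16, 10, -20, -74. Third differences: -6, -30, -54. Fourth differences: -24, -24.
Level-4 differences are constant, so g has degree 4.
Fitting a degree-4 polynomial gives g(n) = -n^4 - 3n³ + 6n² + 3n + 6.
The coefficient of n is 3.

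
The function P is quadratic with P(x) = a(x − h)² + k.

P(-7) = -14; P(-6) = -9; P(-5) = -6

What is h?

-4

First differences 5, 3; second difference -2 = 2a, so a = -1.
Expanding, the x-coefficient is −2ah = 2h; matching it to the data gives h = -4, and then k = -5.
So P(x) = -1(x + 4)² − 5.
Hence h = -4.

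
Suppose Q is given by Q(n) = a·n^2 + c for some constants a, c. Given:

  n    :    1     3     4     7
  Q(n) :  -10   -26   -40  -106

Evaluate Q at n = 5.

From Q(1) = -10 and Q(3) = -26: 1a + c = -10 and 9a + c = -26.
Subtracting: 8a = -16, so a = -2; then c = -10 − (-2)·1 = -8.
So Q(n) = -2n² − 8, and Q(5) = -58.

-58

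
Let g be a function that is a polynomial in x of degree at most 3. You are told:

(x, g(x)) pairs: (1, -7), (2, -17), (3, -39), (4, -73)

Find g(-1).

First differences: -10, -22, -34. Second differences: -12, -12.
Level-2 differences are constant, so g has degree 2.
Fitting a degree-2 polynomial gives g(x) = -6x² + 8x - 9.
Then g(-1) = -23.

-23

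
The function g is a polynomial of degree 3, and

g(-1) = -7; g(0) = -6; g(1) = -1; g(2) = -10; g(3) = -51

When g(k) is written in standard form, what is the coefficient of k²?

2

First differences: 1, 5, -9, -41. Second differences: 4, -14, -32. Third differences: -18, -18.
Level-3 differences are constant, so g has degree 3.
Fitting a degree-3 polynomial gives g(k) = -3k³ + 2k² + 6k - 6.
The coefficient of k² is 2.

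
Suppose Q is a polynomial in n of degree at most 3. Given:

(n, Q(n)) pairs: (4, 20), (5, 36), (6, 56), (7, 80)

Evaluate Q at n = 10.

176

First differences: 16, 20, 24. Second differences: 4, 4.
Level-2 differences are constant, so Q has degree 2.
Fitting a degree-2 polynomial gives Q(n) = 2n² - 2n - 4.
Then Q(10) = 176.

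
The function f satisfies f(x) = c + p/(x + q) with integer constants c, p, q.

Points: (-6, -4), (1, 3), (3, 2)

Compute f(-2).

(f(x) − c)(x + q) = p for each data point; the three points give a linear system in c and q, then p follows.
Solving: c = 0, q = 3, p = 12, so f(x) = 12/(x + 3).
Then f(-2) = 0 + 12/1 = 12.

12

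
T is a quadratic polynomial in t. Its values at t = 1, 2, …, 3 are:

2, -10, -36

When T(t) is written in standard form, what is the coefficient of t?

9

Write T(t) = at² + bt + c; the 3 given values yield a linear system in the 3 coefficients.
Solving, T(t) = -7t² + 9t.
The coefficient of t is 9.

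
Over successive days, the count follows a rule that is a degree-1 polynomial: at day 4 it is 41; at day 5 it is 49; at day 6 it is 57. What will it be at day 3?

Write the value at m as h(m).
First differences: 8, 8.
Level-1 differences are constant, so h has degree 1.
Fitting a degree-1 polynomial gives h(m) = 8m + 9.
Then h(3) = 33.

33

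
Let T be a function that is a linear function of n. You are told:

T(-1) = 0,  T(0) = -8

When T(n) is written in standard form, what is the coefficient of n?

-8

Write T(n) = an + b; the 2 given values yield a linear system in the 2 coefficients.
Solving, T(n) = -8n - 8.
The coefficient of n is -8.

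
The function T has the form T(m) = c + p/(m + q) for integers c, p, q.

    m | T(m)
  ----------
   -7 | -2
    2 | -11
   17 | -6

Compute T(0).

(T(m) − c)(m + q) = p for each data point; the three points give a linear system in c and q, then p follows.
Solving: c = -5, q = 1, p = -18, so T(m) = -5 − 18/(m + 1).
Then T(0) = -5 − 18/1 = -23.

-23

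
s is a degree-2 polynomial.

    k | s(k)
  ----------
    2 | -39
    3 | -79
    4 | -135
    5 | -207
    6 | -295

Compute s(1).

First differences: -40, -56, -72, -88. Second differences: -16, -16, -16.
Level-2 differences are constant, so s has degree 2.
Fitting a degree-2 polynomial gives s(k) = -8k² - 7.
Then s(1) = -15.

-15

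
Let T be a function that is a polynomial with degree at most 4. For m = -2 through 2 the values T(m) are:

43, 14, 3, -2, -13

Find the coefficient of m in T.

Write T(m) = am^4 + bm³ + cm² + dm + e; the 5 given values yield a linear system in the 5 coefficients.
Solving, the leading coefficient vanishes, and T(m) = -2m³ + 3m² - 6m + 3.
The coefficient of m is -6.

-6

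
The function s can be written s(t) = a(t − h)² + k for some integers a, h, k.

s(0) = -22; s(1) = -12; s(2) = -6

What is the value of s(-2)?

First differences 10, 6; second difference -4 = 2a, so a = -2.
Expanding, the t-coefficient is −2ah = 4h; matching it to the data gives h = 3, and then k = -4.
So s(t) = -2(t − 3)² − 4.
s(-2) = -2·(-5)² − 4 = -54.

-54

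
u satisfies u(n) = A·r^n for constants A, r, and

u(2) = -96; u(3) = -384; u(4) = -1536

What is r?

4

Consecutive ratio: -384/(-96) = 4, and -1536/(-384) = 4, so r = 4.
Then A·4^2 = -96 gives A = -6, and u(n) = -6·4^n.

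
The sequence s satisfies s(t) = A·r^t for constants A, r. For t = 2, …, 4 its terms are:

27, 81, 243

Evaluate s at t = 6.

Consecutive ratio: 81/27 = 3, and 243/81 = 3, so r = 3.
Then A·3^2 = 27 gives A = 3, and s(t) = 3·3^t.
s(6) = 3·3^6 = 2187.

2187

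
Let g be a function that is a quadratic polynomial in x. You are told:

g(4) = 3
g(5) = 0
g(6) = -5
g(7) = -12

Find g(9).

-32

First differences: -3, -5, -7. Second differences: -2, -2.
Level-2 differences are constant, so g has degree 2.
Fitting a degree-2 polynomial gives g(x) = -x² + 6x - 5.
Then g(9) = -32.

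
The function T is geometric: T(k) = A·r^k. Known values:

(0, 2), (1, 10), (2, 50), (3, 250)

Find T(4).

1250

Consecutive ratio: 10/2 = 5, and 50/10 = 5, so r = 5.
Then A·5^0 = 2 gives A = 2, and T(k) = 2·5^k.
T(4) = 2·5^4 = 1250.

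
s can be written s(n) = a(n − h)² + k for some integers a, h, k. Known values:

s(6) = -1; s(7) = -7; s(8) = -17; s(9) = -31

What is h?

5

First differences -6, -10, -14; second difference -4 = 2a, so a = -2.
Expanding, the n-coefficient is −2ah = 4h; matching it to the data gives h = 5, and then k = 1.
So s(n) = -2(n − 5)² + 1.
Hence h = 5.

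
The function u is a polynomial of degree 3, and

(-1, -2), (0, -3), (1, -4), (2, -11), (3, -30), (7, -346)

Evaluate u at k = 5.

-128

Write u(k) = ak³ + bk² + ck + d; the 6 given values yield a linear system in the 4 coefficients.
Solving, u(k) = -k³ - 3.
Then u(5) = -128.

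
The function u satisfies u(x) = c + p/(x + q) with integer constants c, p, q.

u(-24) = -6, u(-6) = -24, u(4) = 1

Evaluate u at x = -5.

(u(x) − c)(x + q) = p for each data point; the three points give a linear system in c and q, then p follows.
Solving: c = -4, q = 4, p = 40, so u(x) = -4 + 40/(x + 4).
Then u(-5) = -4 + 40/(-1) = -44.

-44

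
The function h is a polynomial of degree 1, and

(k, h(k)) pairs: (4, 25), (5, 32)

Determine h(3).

Write h(k) = ak + b; the 2 given values yield a linear system in the 2 coefficients.
Solving, h(k) = 7k - 3.
Then h(3) = 18.

18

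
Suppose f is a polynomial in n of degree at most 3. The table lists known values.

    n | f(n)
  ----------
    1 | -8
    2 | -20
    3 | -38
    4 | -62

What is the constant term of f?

Write f(n) = an³ + bn² + cn + d; the 4 given values yield a linear system in the 4 coefficients.
Solving, the leading coefficient vanishes, and f(n) = -3n² - 3n - 2.
The constant term is f(0) = -2.

-2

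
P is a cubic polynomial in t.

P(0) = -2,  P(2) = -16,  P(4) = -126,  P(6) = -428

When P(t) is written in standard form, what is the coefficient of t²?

0

Write P(t) = at³ + bt² + ct + d; the 4 given values yield a linear system in the 4 coefficients.
Solving, P(t) = -2t³ + t - 2.
The coefficient of t² is 0.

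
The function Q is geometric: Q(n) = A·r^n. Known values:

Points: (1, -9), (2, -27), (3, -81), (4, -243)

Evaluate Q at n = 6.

Consecutive ratio: -27/(-9) = 3, and -81/(-27) = 3, so r = 3.
Then A·3^1 = -9 gives A = -3, and Q(n) = -3·3^n.
Q(6) = -3·3^6 = -2187.

-2187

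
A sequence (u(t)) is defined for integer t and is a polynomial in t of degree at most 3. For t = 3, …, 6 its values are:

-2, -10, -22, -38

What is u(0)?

-2

First differences: -8, -12, -16. Second differences: -4, -4.
Level-2 differences are constant, so u has degree 2.
Fitting a degree-2 polynomial gives u(t) = -2t² + 6t - 2.
The constant term is u(0) = -2.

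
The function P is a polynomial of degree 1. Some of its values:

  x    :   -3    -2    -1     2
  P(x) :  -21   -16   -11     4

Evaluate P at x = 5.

Write P(x) = ax + b; the 4 given values yield a linear system in the 2 coefficients.
Solving, P(x) = 5x - 6.
Then P(5) = 19.

19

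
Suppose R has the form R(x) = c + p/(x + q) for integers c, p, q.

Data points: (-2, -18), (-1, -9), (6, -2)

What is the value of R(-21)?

1

(R(x) − c)(x + q) = p for each data point; the three points give a linear system in c and q, then p follows.
Solving: c = 0, q = 3, p = -18, so R(x) = -18/(x + 3).
Then R(-21) = 0 − 18/(-18) = 1.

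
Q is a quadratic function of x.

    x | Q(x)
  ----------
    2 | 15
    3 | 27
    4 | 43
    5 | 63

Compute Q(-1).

3

First differences: 12, 16, 20. Second differences: 4, 4.
Level-2 differences are constant, so Q has degree 2.
Fitting a degree-2 polynomial gives Q(x) = 2x² + 2x + 3.
Then Q(-1) = 3.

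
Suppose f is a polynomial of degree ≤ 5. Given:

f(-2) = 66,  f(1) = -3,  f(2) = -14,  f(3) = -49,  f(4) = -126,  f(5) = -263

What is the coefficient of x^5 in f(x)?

0

Write f(x) = ax^5 + bx^4 + cx³ + dx² + ex + p; the 6 given values yield a linear system in the 6 coefficients.
Solving, the top 2 coefficients vanish, and f(x) = -3x³ + 6x² - 8x + 2.
The coefficient of x^5 is 0.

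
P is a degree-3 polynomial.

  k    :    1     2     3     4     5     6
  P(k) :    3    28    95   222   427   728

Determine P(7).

First differences: 25, 67, 127, 205, 301. Second differences: 42, 60, 78, 96. Third differences: 18, 18, 18.
Level-3 differences are constant, so P has degree 3.
Fitting a degree-3 polynomial gives P(k) = 3k³ + 3k² - 5k + 2.
Then P(7) = 1143.

1143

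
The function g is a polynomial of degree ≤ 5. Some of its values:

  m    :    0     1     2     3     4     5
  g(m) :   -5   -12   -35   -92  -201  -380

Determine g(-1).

First differences: -7, -23, -57, -109, -179. Second differences: -16, -34, -52, -70. Third differences: -18, -18, -18.
Level-3 differences are constant, so g has degree 3.
Fitting a degree-3 polynomial gives g(m) = -3m³ + m² - 5m - 5.
Then g(-1) = 4.

4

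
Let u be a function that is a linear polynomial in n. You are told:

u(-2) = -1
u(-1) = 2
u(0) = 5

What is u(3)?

14

First differences: 3, 3.
Level-1 differences are constant, so u has degree 1.
Fitting a degree-1 polynomial gives u(n) = 3n + 5.
Then u(3) = 14.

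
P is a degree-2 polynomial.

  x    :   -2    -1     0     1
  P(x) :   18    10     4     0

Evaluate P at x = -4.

40

First differences: -8, -6, -4. Second differences: 2, 2.
Level-2 differences are constant, so P has degree 2.
Fitting a degree-2 polynomial gives P(x) = x² - 5x + 4.
Then P(-4) = 40.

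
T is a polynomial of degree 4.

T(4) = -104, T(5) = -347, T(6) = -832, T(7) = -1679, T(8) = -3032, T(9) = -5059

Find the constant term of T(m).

First differences: -243, -485, -847, -1353, -2027. Second differences: -242, -362, -506, -674. Third differences: -120, -144, -168. Fourth differences: -24, -24.
Level-4 differences are constant, so T has degree 4.
Fitting a degree-4 polynomial gives T(m) = -m^4 + 2m³ + 4m + 8.
The constant term is T(0) = 8.

8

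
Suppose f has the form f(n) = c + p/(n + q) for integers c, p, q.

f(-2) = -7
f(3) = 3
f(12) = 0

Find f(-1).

(f(n) − c)(n + q) = p for each data point; the three points give a linear system in c and q, then p follows.
Solving: c = -1, q = 0, p = 12, so f(n) = -1 + 12/(n + 0).
Then f(-1) = -1 + 12/(-1) = -13.

-13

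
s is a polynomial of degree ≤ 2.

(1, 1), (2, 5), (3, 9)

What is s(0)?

-3

First differences: 4, 4.
Level-1 differences are constant, so s has degree 1.
Fitting a degree-1 polynomial gives s(x) = 4x - 3.
Then s(0) = -3.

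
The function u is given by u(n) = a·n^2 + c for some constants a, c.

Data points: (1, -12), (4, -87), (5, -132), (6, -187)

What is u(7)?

From u(1) = -12 and u(4) = -87: 1a + c = -12 and 16a + c = -87.
Subtracting: 15a = -75, so a = -5; then c = -12 − (-5)·1 = -7.
So u(n) = -5n² − 7, and u(7) = -252.

-252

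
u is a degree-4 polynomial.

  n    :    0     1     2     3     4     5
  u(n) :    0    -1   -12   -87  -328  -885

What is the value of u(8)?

-6672

First differences: -1, -11, -75, -241, -557. Second differences: -10, -64, -166, -316. Third differences: -54, -102, -150. Fourth differences: -48, -48.
Level-4 differences are constant, so u has degree 4.
Fitting a degree-4 polynomial gives u(n) = -2n^4 + 3n³ - 2n.
Then u(8) = -6672.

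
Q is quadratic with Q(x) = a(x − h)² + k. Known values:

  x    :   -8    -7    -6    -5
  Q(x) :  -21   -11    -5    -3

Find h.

-5

First differences 10, 6, 2; second difference -4 = 2a, so a = -2.
Expanding, the x-coefficient is −2ah = 4h; matching it to the data gives h = -5, and then k = -3.
So Q(x) = -2(x + 5)² − 3.
Hence h = -5.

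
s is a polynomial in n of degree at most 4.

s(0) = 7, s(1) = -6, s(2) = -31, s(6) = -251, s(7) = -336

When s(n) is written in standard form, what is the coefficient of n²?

-6

Write s(n) = an^4 + bn³ + cn² + dn + e; the 5 given values yield a linear system in the 5 coefficients.
Solving, the top 2 coefficients vanish, and s(n) = -6n² - 7n + 7.
The coefficient of n² is -6.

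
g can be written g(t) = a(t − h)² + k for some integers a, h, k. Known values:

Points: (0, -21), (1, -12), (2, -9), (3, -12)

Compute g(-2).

First differences 9, 3, -3; second difference -6 = 2a, so a = -3.
Expanding, the t-coefficient is −2ah = 6h; matching it to the data gives h = 2, and then k = -9.
So g(t) = -3(t − 2)² − 9.
g(-2) = -3·(-4)² − 9 = -57.

-57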